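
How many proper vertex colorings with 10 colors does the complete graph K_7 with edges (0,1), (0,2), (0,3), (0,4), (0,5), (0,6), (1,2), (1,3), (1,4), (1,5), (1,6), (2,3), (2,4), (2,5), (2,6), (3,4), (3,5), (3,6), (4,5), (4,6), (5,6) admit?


P(K_7, k) = k(k-1)(k-2)...(k-6).
P(10) = (10) * (9) * (8) * (7) * (6) * (5) * (4) = 604800.

604800


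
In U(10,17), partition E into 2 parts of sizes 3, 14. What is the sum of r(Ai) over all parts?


r(Ai) = min(|Ai|, 10) for each part.
Sum = min(3,10) + min(14,10)
    = 3 + 10
    = 13.

13


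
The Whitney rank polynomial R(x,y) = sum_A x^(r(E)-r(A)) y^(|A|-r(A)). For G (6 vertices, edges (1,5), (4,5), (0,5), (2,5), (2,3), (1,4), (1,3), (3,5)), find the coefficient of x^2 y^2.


R(x,y) = sum over A in 2^E of x^(r(E)-r(A)) * y^(|A|-r(A)).
G has 6 vertices, 8 edges. r(E) = 5.
Enumerate all 2^8 = 256 subsets.
Count subsets with r(E)-r(A)=2 and |A|-r(A)=2: 2.

2


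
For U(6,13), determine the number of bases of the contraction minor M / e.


Contracting e from U(6,13) gives U(5,12).
Bases of U(5,12) = (12 choose 5) = 792.

792


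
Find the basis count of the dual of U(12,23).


The dual of U(r,n) is U(n-r, n) = U(11,23).
Bases of U(11,23) are all (11)-element subsets.
|B(M*)| = C(23,11) = 23! / (11! * 12!) = 1352078.

1352078


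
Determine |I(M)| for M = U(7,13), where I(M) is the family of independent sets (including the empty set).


Independent sets of U(7,13) are all subsets of size <= 7.
Count = C(13,0) + C(13,1) + C(13,2) + C(13,3) + C(13,4) + C(13,5) + C(13,6) + C(13,7)
     = 1 + 13 + 78 + 286 + 715 + 1287 + 1716 + 1716
     = 5812.

5812


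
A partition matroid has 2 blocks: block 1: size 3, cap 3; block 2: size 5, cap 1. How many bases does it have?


A basis picks exactly ci elements from block i.
Number of bases = product of C(|Si|, ci).
= C(3,3) * C(5,1)
= 1 * 5
= 5.

5


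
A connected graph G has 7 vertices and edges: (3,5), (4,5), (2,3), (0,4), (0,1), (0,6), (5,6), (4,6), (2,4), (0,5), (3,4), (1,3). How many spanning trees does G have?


By Kirchhoff's matrix tree theorem, the number of spanning trees equals
the determinant of any cofactor of the Laplacian matrix L.
G has 7 vertices and 12 edges.
Computing the (6 x 6) cofactor determinant gives 289.

289


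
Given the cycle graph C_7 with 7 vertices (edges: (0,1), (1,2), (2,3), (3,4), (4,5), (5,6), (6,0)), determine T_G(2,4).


T(C_7; x,y) = x + x^2 + ... + x^(6) + y.
T(2,4) = 2^1 + 2^2 + 2^3 + 2^4 + 2^5 + 2^6 + 4
= 2 + 4 + 8 + 16 + 32 + 64 + 4
= 130.

130


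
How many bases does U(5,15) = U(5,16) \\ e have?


Deleting e from U(5,16) gives U(5,15) since n > r.
Bases of U(5,15) = (15 choose 5) = 3003.

3003


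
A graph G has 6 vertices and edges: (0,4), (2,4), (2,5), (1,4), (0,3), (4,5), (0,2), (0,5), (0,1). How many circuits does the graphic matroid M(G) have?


A circuit in a graphic matroid = edge set of a simple cycle.
G has 6 vertices and 9 edges.
Enumerating all minimal edge subsets forming cycles...
Total circuits found: 12.

12


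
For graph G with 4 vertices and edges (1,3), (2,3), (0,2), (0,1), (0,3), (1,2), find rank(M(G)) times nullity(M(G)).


r(M) = |V| - c = 4 - 1 = 3.
nullity = |E| - r(M) = 6 - 3 = 3.
Product = 3 * 3 = 9.

9


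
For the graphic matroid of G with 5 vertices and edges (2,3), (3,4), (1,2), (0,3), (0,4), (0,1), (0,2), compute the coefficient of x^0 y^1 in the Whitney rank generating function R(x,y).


R(x,y) = sum over A in 2^E of x^(r(E)-r(A)) * y^(|A|-r(A)).
G has 5 vertices, 7 edges. r(E) = 4.
Enumerate all 2^7 = 128 subsets.
Count subsets with r(E)-r(A)=0 and |A|-r(A)=1: 19.

19


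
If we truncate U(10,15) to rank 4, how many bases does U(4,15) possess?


Truncating U(10,15) to rank 4 gives U(4,15).
Bases of U(4,15) are all 4-element subsets of 15 elements.
Number of bases = C(15,4) = 15! / (4! * 11!) = 1365.

1365


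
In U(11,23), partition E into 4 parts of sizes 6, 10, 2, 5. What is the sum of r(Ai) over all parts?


r(Ai) = min(|Ai|, 11) for each part.
Sum = min(6,11) + min(10,11) + min(2,11) + min(5,11)
    = 6 + 10 + 2 + 5
    = 23.

23


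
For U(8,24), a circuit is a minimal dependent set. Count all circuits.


In U(8,24), circuits are the (9)-element subsets.
Any set of 9 elements is dependent, and removing any one element gives
an independent set of size 8, so it is a minimal dependent set.
Number of circuits = C(24,9) = 24! / (9! * 15!) = 1307504.

1307504


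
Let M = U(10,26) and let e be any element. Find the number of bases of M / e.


Contracting e from U(10,26) gives U(9,25).
Bases of U(9,25) = C(25,9) = 25! / (9! * 16!) = 2042975.

2042975


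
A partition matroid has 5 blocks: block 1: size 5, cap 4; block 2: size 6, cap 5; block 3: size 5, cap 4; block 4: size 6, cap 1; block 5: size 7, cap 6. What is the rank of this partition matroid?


Rank of a partition matroid = sum of min(|Si|, ci) for each block.
= min(5,4) + min(6,5) + min(5,4) + min(6,1) + min(7,6)
= 4 + 5 + 4 + 1 + 6
= 20.

20


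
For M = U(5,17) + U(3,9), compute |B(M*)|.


(M1+M2)* = M1* + M2*.
M1* = U(12,17), bases: C(17,12) = 6188.
M2* = U(6,9), bases: C(9,6) = 84.
|B(M*)| = 6188 * 84 = 519792.

519792


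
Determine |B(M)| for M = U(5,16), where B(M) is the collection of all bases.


Bases of U(5,16) are all 5-element subsets of the 16-element ground set.
Number of bases = C(16,5).
C(16,5) = 4368.

4368


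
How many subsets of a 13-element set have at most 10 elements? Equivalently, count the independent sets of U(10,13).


Independent sets of U(10,13) are all subsets of size <= 10.
Count = C(13,0) + C(13,1) + C(13,2) + C(13,3) + C(13,4) + C(13,5) + C(13,6) + C(13,7) + C(13,8) + C(13,9) + C(13,10)
     = 1 + 13 + 78 + 286 + 715 + 1287 + 1716 + 1716 + 1287 + 715 + 286
     = 8100.

8100


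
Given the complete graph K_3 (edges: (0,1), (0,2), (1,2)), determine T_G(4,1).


T(K_3; x,y) = x^2 + x + y.
T(4,1) = 16 + 4 + 1 = 21.

21


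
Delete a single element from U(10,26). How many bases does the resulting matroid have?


Deleting e from U(10,26) gives U(10,25) since n > r.
Bases of U(10,25) = (25 choose 10) = 3268760.

3268760


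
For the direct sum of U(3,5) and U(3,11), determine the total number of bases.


Bases of a direct sum M1 + M2: |B| = |B(M1)| * |B(M2)|.
|B(U(3,5))| = C(5,3) = 10.
|B(U(3,11))| = C(11,3) = 165.
Total bases = 10 * 165 = 1650.

1650


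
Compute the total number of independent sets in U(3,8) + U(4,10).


For a direct sum, |I(M1+M2)| = |I(M1)| * |I(M2)|.
|I(U(3,8))| = sum C(8,k) for k=0..3 = 93.
|I(U(4,10))| = sum C(10,k) for k=0..4 = 386.
Total = 93 * 386 = 35898.

35898


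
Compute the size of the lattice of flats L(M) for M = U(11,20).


Flats of U(11,20): every subset of size < 11 is a flat, plus E itself.
Count = C(20,0) + C(20,1) + C(20,2) + C(20,3) + C(20,4) + C(20,5) + C(20,6) + C(20,7) + C(20,8) + C(20,9) + C(20,10) + 1
     = 1 + 20 + 190 + 1140 + 4845 + 15504 + 38760 + 77520 + 125970 + 167960 + 184756 + 1
     = 616667.

616667


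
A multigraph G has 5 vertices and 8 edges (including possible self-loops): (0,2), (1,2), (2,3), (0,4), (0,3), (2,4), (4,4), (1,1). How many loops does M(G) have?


In a graphic matroid, a loop is a self-loop edge (u,u) with rank 0.
Examining all 8 edges for self-loops...
Self-loops found: (4,4), (1,1)
Number of loops = 2.

2


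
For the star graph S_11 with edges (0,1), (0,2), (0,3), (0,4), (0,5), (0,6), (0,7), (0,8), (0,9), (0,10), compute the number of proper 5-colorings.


P(tree, k) = k * (k-1)^(10) for any tree on 11 vertices.
P(5) = 5 * 4^10 = 5 * 1048576 = 5242880.

5242880


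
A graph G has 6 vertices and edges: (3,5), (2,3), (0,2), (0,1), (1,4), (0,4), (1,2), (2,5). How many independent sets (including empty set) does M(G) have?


An independent set in a graphic matroid is an acyclic edge subset.
G has 6 vertices and 8 edges.
Enumerate all 2^8 = 256 subsets, checking for acyclicity.
Total independent sets = 168.

168


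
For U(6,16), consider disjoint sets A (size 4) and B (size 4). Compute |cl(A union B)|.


|A union B| = 4 + 4 = 8 (disjoint).
In U(6,16), cl(S) = S if |S| < 6, else cl(S) = E.
Since 8 >= 6, cl(A union B) = E.
|cl(A union B)| = 16.

16


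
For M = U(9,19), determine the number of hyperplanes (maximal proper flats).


Hyperplanes of U(9,19) are flats of rank 8.
In a uniform matroid, these are exactly the (8)-element subsets.
Count = C(19,8) = 19! / (8! * 11!) = 75582.

75582


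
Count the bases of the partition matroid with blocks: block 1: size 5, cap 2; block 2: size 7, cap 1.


A basis picks exactly ci elements from block i.
Number of bases = product of C(|Si|, ci).
= C(5,2) * C(7,1)
= 10 * 7
= 70.

70


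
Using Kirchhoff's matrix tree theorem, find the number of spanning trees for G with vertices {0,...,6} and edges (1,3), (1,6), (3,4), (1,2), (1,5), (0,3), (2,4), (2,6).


By Kirchhoff's matrix tree theorem, the number of spanning trees equals
the determinant of any cofactor of the Laplacian matrix L.
G has 7 vertices and 8 edges.
Computing the (6 x 6) cofactor determinant gives 11.

11


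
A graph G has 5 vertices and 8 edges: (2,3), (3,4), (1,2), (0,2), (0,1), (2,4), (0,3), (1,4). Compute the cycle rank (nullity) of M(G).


Cycle rank (nullity) = |E| - r(M) = |E| - (|V| - c).
|E| = 8, |V| = 5, c = 1.
Nullity = 8 - (5 - 1) = 8 - 4 = 4.

4


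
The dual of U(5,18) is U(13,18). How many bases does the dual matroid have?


The dual of U(r,n) is U(n-r, n) = U(13,18).
Bases of U(13,18) are all (13)-element subsets.
|B(M*)| = (18 choose 13) = 8568.

8568


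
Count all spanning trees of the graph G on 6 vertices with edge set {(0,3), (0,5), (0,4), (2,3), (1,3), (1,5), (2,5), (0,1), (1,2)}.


By Kirchhoff's matrix tree theorem, the number of spanning trees equals
the determinant of any cofactor of the Laplacian matrix L.
G has 6 vertices and 9 edges.
Computing the (5 x 5) cofactor determinant gives 45.

45


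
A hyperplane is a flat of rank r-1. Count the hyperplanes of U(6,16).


Hyperplanes of U(6,16) are flats of rank 5.
In a uniform matroid, these are exactly the (5)-element subsets.
Count = (16 choose 5) = 4368.

4368


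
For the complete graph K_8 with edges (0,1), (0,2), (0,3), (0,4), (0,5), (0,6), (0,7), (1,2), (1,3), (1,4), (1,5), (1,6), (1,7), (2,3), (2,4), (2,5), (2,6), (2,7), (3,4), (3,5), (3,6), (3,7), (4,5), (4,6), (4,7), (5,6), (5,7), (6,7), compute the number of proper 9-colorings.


P(K_8, k) = k(k-1)(k-2)...(k-7).
P(9) = (9) * (8) * (7) * (6) * (5) * (4) * (3) * (2) = 362880.

362880


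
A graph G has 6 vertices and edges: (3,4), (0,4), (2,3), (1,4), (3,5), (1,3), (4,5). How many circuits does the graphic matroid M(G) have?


A circuit in a graphic matroid = edge set of a simple cycle.
G has 6 vertices and 7 edges.
Enumerating all minimal edge subsets forming cycles...
Total circuits found: 3.

3


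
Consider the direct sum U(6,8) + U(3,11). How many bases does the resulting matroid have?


Bases of a direct sum M1 + M2: |B| = |B(M1)| * |B(M2)|.
|B(U(6,8))| = C(8,6) = 28.
|B(U(3,11))| = C(11,3) = 165.
Total bases = 28 * 165 = 4620.

4620


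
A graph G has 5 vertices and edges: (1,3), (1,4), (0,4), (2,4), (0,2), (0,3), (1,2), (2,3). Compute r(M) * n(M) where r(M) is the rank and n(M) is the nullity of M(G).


r(M) = |V| - c = 5 - 1 = 4.
nullity = |E| - r(M) = 8 - 4 = 4.
Product = 4 * 4 = 16.

16


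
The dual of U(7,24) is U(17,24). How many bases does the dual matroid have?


The dual of U(r,n) is U(n-r, n) = U(17,24).
Bases of U(17,24) are all (17)-element subsets.
|B(M*)| = C(24,17) = 24! / (17! * 7!) = 346104.

346104


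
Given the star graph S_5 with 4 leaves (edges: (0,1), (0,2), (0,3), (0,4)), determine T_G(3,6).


A star on 5 vertices is a tree with 4 edges.
T(x,y) = x^(4) for any tree.
T(3,6) = 3^4 = 81.

81


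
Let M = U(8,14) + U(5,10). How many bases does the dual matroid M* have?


(M1+M2)* = M1* + M2*.
M1* = U(6,14), bases: C(14,6) = 3003.
M2* = U(5,10), bases: C(10,5) = 252.
|B(M*)| = 3003 * 252 = 756756.

756756


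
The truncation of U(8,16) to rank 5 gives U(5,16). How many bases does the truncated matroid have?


Truncating U(8,16) to rank 5 gives U(5,16).
Bases of U(5,16) are all 5-element subsets of 16 elements.
Number of bases = C(16,5) = 16! / (5! * 11!) = 4368.

4368


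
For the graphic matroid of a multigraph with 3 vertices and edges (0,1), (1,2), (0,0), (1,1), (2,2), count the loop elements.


In a graphic matroid, a loop is a self-loop edge (u,u) with rank 0.
Examining all 5 edges for self-loops...
Self-loops found: (0,0), (1,1), (2,2)
Number of loops = 3.

3


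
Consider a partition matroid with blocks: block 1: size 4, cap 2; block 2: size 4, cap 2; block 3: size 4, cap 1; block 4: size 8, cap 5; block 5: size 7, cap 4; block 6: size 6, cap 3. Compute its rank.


Rank of a partition matroid = sum of min(|Si|, ci) for each block.
= min(4,2) + min(4,2) + min(4,1) + min(8,5) + min(7,4) + min(6,3)
= 2 + 2 + 1 + 5 + 4 + 3
= 17.

17


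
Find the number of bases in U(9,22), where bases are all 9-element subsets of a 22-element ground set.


Bases of U(9,22) are all 9-element subsets of the 22-element ground set.
Number of bases = C(22,9).
C(22,9) = 22! / (9! * 13!) = 497420.

497420


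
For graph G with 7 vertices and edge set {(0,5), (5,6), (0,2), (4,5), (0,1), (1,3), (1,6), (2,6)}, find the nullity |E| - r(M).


Cycle rank (nullity) = |E| - r(M) = |E| - (|V| - c).
|E| = 8, |V| = 7, c = 1.
Nullity = 8 - (7 - 1) = 8 - 6 = 2.

2


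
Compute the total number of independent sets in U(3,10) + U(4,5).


For a direct sum, |I(M1+M2)| = |I(M1)| * |I(M2)|.
|I(U(3,10))| = sum C(10,k) for k=0..3 = 176.
|I(U(4,5))| = sum C(5,k) for k=0..4 = 31.
Total = 176 * 31 = 5456.

5456


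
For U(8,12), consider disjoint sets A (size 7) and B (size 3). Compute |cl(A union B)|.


|A union B| = 7 + 3 = 10 (disjoint).
In U(8,12), cl(S) = S if |S| < 8, else cl(S) = E.
Since 10 >= 8, cl(A union B) = E.
|cl(A union B)| = 12.

12


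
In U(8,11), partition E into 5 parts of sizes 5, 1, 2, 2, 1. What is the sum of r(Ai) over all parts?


r(Ai) = min(|Ai|, 8) for each part.
Sum = min(5,8) + min(1,8) + min(2,8) + min(2,8) + min(1,8)
    = 5 + 1 + 2 + 2 + 1
    = 11.

11


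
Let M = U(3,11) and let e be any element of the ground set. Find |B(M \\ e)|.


Deleting e from U(3,11) gives U(3,10) since n > r.
Bases of U(3,10) = C(10,3) = 10! / (3! * 7!) = 120.

120


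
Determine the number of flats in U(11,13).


Flats of U(11,13): every subset of size < 11 is a flat, plus E itself.
Count = C(13,0) + C(13,1) + C(13,2) + C(13,3) + C(13,4) + C(13,5) + C(13,6) + C(13,7) + C(13,8) + C(13,9) + C(13,10) + 1
     = 1 + 13 + 78 + 286 + 715 + 1287 + 1716 + 1716 + 1287 + 715 + 286 + 1
     = 8101.

8101


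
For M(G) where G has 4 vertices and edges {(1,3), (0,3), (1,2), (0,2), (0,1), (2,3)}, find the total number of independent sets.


An independent set in a graphic matroid is an acyclic edge subset.
G has 4 vertices and 6 edges.
Enumerate all 2^6 = 64 subsets, checking for acyclicity.
Total independent sets = 38.

38


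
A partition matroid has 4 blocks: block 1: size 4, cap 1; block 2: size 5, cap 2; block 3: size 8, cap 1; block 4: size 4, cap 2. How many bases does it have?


A basis picks exactly ci elements from block i.
Number of bases = product of C(|Si|, ci).
= C(4,1) * C(5,2) * C(8,1) * C(4,2)
= 4 * 10 * 8 * 6
= 1920.

1920


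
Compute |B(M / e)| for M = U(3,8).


Contracting e from U(3,8) gives U(2,7).
Bases of U(2,7) = (7 choose 2) = 21.

21


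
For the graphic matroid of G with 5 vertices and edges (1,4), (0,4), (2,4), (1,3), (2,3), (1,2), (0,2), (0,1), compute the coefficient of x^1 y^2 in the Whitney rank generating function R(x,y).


R(x,y) = sum over A in 2^E of x^(r(E)-r(A)) * y^(|A|-r(A)).
G has 5 vertices, 8 edges. r(E) = 4.
Enumerate all 2^8 = 256 subsets.
Count subsets with r(E)-r(A)=1 and |A|-r(A)=2: 8.

8


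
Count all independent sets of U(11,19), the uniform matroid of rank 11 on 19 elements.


Independent sets of U(11,19) are all subsets of size <= 11.
Count = C(19,0) + C(19,1) + C(19,2) + C(19,3) + C(19,4) + C(19,5) + C(19,6) + C(19,7) + C(19,8) + C(19,9) + C(19,10) + C(19,11)
     = 1 + 19 + 171 + 969 + 3876 + 11628 + 27132 + 50388 + 75582 + 92378 + 92378 + 75582
     = 430104.

430104


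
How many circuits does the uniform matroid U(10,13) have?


In U(10,13), circuits are the (11)-element subsets.
Any set of 11 elements is dependent, and removing any one element gives
an independent set of size 10, so it is a minimal dependent set.
Number of circuits = C(13,11) = 78.

78


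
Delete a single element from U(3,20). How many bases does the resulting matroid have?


Deleting e from U(3,20) gives U(3,19) since n > r.
Bases of U(3,19) = (19 choose 3) = 969.

969


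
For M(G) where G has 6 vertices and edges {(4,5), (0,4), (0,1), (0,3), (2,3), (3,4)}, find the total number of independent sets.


An independent set in a graphic matroid is an acyclic edge subset.
G has 6 vertices and 6 edges.
Enumerate all 2^6 = 64 subsets, checking for acyclicity.
Total independent sets = 56.

56


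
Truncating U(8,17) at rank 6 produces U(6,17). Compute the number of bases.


Truncating U(8,17) to rank 6 gives U(6,17).
Bases of U(6,17) are all 6-element subsets of 17 elements.
Number of bases = C(17,6) = 17! / (6! * 11!) = 12376.

12376


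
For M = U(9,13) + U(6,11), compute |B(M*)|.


(M1+M2)* = M1* + M2*.
M1* = U(4,13), bases: C(13,4) = 715.
M2* = U(5,11), bases: C(11,5) = 462.
|B(M*)| = 715 * 462 = 330330.

330330


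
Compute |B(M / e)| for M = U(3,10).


Contracting e from U(3,10) gives U(2,9).
Bases of U(2,9) = C(9,2) = (9 * 8) / (1 * 2) = 36.

36


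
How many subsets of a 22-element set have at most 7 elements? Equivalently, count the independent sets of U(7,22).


Independent sets of U(7,22) are all subsets of size <= 7.
Count = C(22,0) + C(22,1) + C(22,2) + C(22,3) + C(22,4) + C(22,5) + C(22,6) + C(22,7)
     = 1 + 22 + 231 + 1540 + 7315 + 26334 + 74613 + 170544
     = 280600.

280600


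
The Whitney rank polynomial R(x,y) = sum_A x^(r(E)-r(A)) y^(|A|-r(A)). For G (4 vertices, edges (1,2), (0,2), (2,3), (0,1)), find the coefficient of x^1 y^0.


R(x,y) = sum over A in 2^E of x^(r(E)-r(A)) * y^(|A|-r(A)).
G has 4 vertices, 4 edges. r(E) = 3.
Enumerate all 2^4 = 16 subsets.
Count subsets with r(E)-r(A)=1 and |A|-r(A)=0: 6.

6


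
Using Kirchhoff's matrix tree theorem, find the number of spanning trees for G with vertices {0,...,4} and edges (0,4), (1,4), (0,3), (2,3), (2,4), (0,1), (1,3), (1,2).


By Kirchhoff's matrix tree theorem, the number of spanning trees equals
the determinant of any cofactor of the Laplacian matrix L.
G has 5 vertices and 8 edges.
Computing the (4 x 4) cofactor determinant gives 45.

45


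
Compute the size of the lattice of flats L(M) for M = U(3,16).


Flats of U(3,16): every subset of size < 3 is a flat, plus E itself.
Count = C(16,0) + C(16,1) + C(16,2) + 1
     = 1 + 16 + 120 + 1
     = 138.

138


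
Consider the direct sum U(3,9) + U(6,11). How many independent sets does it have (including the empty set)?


For a direct sum, |I(M1+M2)| = |I(M1)| * |I(M2)|.
|I(U(3,9))| = sum C(9,k) for k=0..3 = 130.
|I(U(6,11))| = sum C(11,k) for k=0..6 = 1486.
Total = 130 * 1486 = 193180.

193180


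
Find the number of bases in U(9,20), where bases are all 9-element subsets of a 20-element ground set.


Bases of U(9,20) are all 9-element subsets of the 20-element ground set.
Number of bases = C(20,9).
C(20,9) = 20! / (9! * 11!) = 167960.

167960


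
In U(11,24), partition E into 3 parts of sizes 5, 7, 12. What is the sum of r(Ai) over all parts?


r(Ai) = min(|Ai|, 11) for each part.
Sum = min(5,11) + min(7,11) + min(12,11)
    = 5 + 7 + 11
    = 23.

23


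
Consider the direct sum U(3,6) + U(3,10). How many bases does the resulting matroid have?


Bases of a direct sum M1 + M2: |B| = |B(M1)| * |B(M2)|.
|B(U(3,6))| = C(6,3) = 20.
|B(U(3,10))| = C(10,3) = 120.
Total bases = 20 * 120 = 2400.

2400


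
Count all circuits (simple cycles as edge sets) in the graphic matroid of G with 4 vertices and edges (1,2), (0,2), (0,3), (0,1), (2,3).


A circuit in a graphic matroid = edge set of a simple cycle.
G has 4 vertices and 5 edges.
Enumerating all minimal edge subsets forming cycles...
Total circuits found: 3.

3


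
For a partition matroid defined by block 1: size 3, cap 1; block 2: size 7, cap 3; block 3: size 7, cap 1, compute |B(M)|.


A basis picks exactly ci elements from block i.
Number of bases = product of C(|Si|, ci).
= C(3,1) * C(7,3) * C(7,1)
= 3 * 35 * 7
= 735.

735


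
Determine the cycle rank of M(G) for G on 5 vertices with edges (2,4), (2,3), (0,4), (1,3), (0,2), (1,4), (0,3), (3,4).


Cycle rank (nullity) = |E| - r(M) = |E| - (|V| - c).
|E| = 8, |V| = 5, c = 1.
Nullity = 8 - (5 - 1) = 8 - 4 = 4.

4


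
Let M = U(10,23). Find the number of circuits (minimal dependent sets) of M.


In U(10,23), circuits are the (11)-element subsets.
Any set of 11 elements is dependent, and removing any one element gives
an independent set of size 10, so it is a minimal dependent set.
Number of circuits = C(23,11) = 23! / (11! * 12!) = 1352078.

1352078


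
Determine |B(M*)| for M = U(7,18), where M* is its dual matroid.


The dual of U(r,n) is U(n-r, n) = U(11,18).
Bases of U(11,18) are all (11)-element subsets.
|B(M*)| = (18 choose 11) = 31824.

31824


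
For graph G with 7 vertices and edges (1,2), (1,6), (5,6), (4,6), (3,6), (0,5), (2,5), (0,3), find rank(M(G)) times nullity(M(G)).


r(M) = |V| - c = 7 - 1 = 6.
nullity = |E| - r(M) = 8 - 6 = 2.
Product = 6 * 2 = 12.

12


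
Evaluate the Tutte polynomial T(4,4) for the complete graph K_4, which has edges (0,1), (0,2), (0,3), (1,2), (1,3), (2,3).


T(K_4; x,y) = x^3 + 3x^2 + 4xy + 2x + y^3 + 3y^2 + 2y.
Substituting x=4, y=4:
= 64 + 48 + 64 + 8 + 64 + 48 + 8
= 304.

304


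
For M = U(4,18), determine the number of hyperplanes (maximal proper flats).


Hyperplanes of U(4,18) are flats of rank 3.
In a uniform matroid, these are exactly the (3)-element subsets.
Count = C(18,3) = 18! / (3! * 15!) = 816.

816


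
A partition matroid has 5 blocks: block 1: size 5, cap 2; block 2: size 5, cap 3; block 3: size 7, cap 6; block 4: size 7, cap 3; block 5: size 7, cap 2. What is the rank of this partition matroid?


Rank of a partition matroid = sum of min(|Si|, ci) for each block.
= min(5,2) + min(5,3) + min(7,6) + min(7,3) + min(7,2)
= 2 + 3 + 6 + 3 + 2
= 16.

16


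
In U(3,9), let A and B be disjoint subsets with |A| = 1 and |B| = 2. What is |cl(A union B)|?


|A union B| = 1 + 2 = 3 (disjoint).
In U(3,9), cl(S) = S if |S| < 3, else cl(S) = E.
Since 3 >= 3, cl(A union B) = E.
|cl(A union B)| = 9.

9


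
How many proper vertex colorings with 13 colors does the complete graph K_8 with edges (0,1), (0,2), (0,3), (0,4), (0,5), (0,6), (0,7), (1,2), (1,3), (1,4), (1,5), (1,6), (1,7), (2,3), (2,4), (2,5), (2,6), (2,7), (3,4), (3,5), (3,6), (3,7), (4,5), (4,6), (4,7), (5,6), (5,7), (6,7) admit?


P(K_8, k) = k(k-1)(k-2)...(k-7).
P(13) = (13) * (12) * (11) * (10) * (9) * (8) * (7) * (6) = 51891840.

51891840


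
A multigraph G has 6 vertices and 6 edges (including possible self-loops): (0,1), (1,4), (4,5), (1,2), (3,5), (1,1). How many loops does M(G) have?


In a graphic matroid, a loop is a self-loop edge (u,u) with rank 0.
Examining all 6 edges for self-loops...
Self-loops found: (1,1)
Number of loops = 1.

1


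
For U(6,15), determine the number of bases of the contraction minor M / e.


Contracting e from U(6,15) gives U(5,14).
Bases of U(5,14) = (14 choose 5) = 2002.

2002


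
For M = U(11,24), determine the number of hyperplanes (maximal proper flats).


Hyperplanes of U(11,24) are flats of rank 10.
In a uniform matroid, these are exactly the (10)-element subsets.
Count = (24 choose 10) = 1961256.

1961256


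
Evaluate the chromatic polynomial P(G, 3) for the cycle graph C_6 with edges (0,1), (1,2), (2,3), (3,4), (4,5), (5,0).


P(C_6, k) = (k-1)^6 + (-1)^6*(k-1).
P(3) = (2)^6 + 2
= 64 + 2 = 66.

66


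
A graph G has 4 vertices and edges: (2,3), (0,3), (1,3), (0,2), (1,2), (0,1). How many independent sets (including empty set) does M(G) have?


An independent set in a graphic matroid is an acyclic edge subset.
G has 4 vertices and 6 edges.
Enumerate all 2^6 = 64 subsets, checking for acyclicity.
Total independent sets = 38.

38


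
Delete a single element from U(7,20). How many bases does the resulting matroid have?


Deleting e from U(7,20) gives U(7,19) since n > r.
Bases of U(7,19) = C(19,7) = 19! / (7! * 12!) = 50388.

50388


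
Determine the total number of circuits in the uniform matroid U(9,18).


In U(9,18), circuits are the (10)-element subsets.
Any set of 10 elements is dependent, and removing any one element gives
an independent set of size 9, so it is a minimal dependent set.
Number of circuits = C(18,10) = 43758.

43758


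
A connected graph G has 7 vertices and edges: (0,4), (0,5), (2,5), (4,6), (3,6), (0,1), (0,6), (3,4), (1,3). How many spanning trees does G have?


By Kirchhoff's matrix tree theorem, the number of spanning trees equals
the determinant of any cofactor of the Laplacian matrix L.
G has 7 vertices and 9 edges.
Computing the (6 x 6) cofactor determinant gives 24.

24


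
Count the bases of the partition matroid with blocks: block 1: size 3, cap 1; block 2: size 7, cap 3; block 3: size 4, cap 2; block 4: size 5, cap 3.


A basis picks exactly ci elements from block i.
Number of bases = product of C(|Si|, ci).
= C(3,1) * C(7,3) * C(4,2) * C(5,3)
= 3 * 35 * 6 * 10
= 6300.

6300


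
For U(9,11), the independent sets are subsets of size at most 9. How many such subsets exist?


Independent sets of U(9,11) are all subsets of size <= 9.
Count = C(11,0) + C(11,1) + C(11,2) + C(11,3) + C(11,4) + C(11,5) + C(11,6) + C(11,7) + C(11,8) + C(11,9)
     = 1 + 11 + 55 + 165 + 330 + 462 + 462 + 330 + 165 + 55
     = 2036.

2036


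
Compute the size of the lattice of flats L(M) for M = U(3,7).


Flats of U(3,7): every subset of size < 3 is a flat, plus E itself.
Count = C(7,0) + C(7,1) + C(7,2) + 1
     = 1 + 7 + 21 + 1
     = 30.

30


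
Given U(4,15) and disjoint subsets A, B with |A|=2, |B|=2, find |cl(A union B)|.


|A union B| = 2 + 2 = 4 (disjoint).
In U(4,15), cl(S) = S if |S| < 4, else cl(S) = E.
Since 4 >= 4, cl(A union B) = E.
|cl(A union B)| = 15.

15


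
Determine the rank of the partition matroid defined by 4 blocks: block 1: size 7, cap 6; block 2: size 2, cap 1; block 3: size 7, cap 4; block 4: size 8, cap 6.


Rank of a partition matroid = sum of min(|Si|, ci) for each block.
= min(7,6) + min(2,1) + min(7,4) + min(8,6)
= 6 + 1 + 4 + 6
= 17.

17


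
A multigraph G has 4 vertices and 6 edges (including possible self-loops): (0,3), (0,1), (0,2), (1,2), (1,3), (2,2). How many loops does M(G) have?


In a graphic matroid, a loop is a self-loop edge (u,u) with rank 0.
Examining all 6 edges for self-loops...
Self-loops found: (2,2)
Number of loops = 1.

1


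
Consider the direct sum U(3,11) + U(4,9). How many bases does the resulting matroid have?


Bases of a direct sum M1 + M2: |B| = |B(M1)| * |B(M2)|.
|B(U(3,11))| = C(11,3) = 165.
|B(U(4,9))| = C(9,4) = 126.
Total bases = 165 * 126 = 20790.

20790


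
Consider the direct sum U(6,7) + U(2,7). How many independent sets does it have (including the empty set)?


For a direct sum, |I(M1+M2)| = |I(M1)| * |I(M2)|.
|I(U(6,7))| = sum C(7,k) for k=0..6 = 127.
|I(U(2,7))| = sum C(7,k) for k=0..2 = 29.
Total = 127 * 29 = 3683.

3683


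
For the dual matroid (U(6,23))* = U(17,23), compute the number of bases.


The dual of U(r,n) is U(n-r, n) = U(17,23).
Bases of U(17,23) are all (17)-element subsets.
|B(M*)| = (23 choose 17) = 100947.

100947


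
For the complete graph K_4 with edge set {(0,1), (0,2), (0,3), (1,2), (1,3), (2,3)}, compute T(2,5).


T(K_4; x,y) = x^3 + 3x^2 + 4xy + 2x + y^3 + 3y^2 + 2y.
Substituting x=2, y=5:
= 8 + 12 + 40 + 4 + 125 + 75 + 10
= 274.

274


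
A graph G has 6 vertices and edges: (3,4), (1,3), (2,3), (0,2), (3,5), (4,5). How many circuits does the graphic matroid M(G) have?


A circuit in a graphic matroid = edge set of a simple cycle.
G has 6 vertices and 6 edges.
Enumerating all minimal edge subsets forming cycles...
Total circuits found: 1.

1


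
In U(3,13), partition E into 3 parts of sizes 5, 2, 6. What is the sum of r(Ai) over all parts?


r(Ai) = min(|Ai|, 3) for each part.
Sum = min(5,3) + min(2,3) + min(6,3)
    = 3 + 2 + 3
    = 8.

8


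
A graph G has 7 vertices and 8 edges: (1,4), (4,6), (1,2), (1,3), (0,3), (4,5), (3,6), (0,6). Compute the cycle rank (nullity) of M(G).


Cycle rank (nullity) = |E| - r(M) = |E| - (|V| - c).
|E| = 8, |V| = 7, c = 1.
Nullity = 8 - (7 - 1) = 8 - 6 = 2.

2


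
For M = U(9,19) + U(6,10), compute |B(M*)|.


(M1+M2)* = M1* + M2*.
M1* = U(10,19), bases: C(19,10) = 92378.
M2* = U(4,10), bases: C(10,4) = 210.
|B(M*)| = 92378 * 210 = 19399380.

19399380


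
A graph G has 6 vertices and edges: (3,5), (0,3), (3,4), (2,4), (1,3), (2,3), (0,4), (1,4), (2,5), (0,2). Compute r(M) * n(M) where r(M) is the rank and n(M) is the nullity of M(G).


r(M) = |V| - c = 6 - 1 = 5.
nullity = |E| - r(M) = 10 - 5 = 5.
Product = 5 * 5 = 25.

25


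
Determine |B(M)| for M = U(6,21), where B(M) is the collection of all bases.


Bases of U(6,21) are all 6-element subsets of the 21-element ground set.
Number of bases = C(21,6).
C(21,6) = 21! / (6! * 15!) = 54264.

54264


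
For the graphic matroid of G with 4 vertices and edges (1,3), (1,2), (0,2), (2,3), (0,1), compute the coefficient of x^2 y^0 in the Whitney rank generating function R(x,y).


R(x,y) = sum over A in 2^E of x^(r(E)-r(A)) * y^(|A|-r(A)).
G has 4 vertices, 5 edges. r(E) = 3.
Enumerate all 2^5 = 32 subsets.
Count subsets with r(E)-r(A)=2 and |A|-r(A)=0: 5.

5


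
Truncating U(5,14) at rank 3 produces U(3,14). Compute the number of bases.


Truncating U(5,14) to rank 3 gives U(3,14).
Bases of U(3,14) are all 3-element subsets of 14 elements.
Number of bases = C(14,3) = 14! / (3! * 11!) = 364.

364


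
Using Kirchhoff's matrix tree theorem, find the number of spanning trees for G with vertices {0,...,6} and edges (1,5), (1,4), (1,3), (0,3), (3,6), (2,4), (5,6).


By Kirchhoff's matrix tree theorem, the number of spanning trees equals
the determinant of any cofactor of the Laplacian matrix L.
G has 7 vertices and 7 edges.
Computing the (6 x 6) cofactor determinant gives 4.

4


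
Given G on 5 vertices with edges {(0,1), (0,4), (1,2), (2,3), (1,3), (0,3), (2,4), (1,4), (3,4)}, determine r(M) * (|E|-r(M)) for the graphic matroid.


r(M) = |V| - c = 5 - 1 = 4.
nullity = |E| - r(M) = 9 - 4 = 5.
Product = 4 * 5 = 20.

20


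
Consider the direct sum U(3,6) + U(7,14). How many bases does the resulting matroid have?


Bases of a direct sum M1 + M2: |B| = |B(M1)| * |B(M2)|.
|B(U(3,6))| = C(6,3) = 20.
|B(U(7,14))| = C(14,7) = 3432.
Total bases = 20 * 3432 = 68640.

68640


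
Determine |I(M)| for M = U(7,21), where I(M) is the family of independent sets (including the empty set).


Independent sets of U(7,21) are all subsets of size <= 7.
Count = (21 choose 0) + (21 choose 1) + (21 choose 2) + (21 choose 3) + (21 choose 4) + (21 choose 5) + (21 choose 6) + (21 choose 7)
     = 1 + 21 + 210 + 1330 + 5985 + 20349 + 54264 + 116280
     = 198440.

198440


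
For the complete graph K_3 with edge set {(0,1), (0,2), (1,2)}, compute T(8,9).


T(K_3; x,y) = x^2 + x + y.
T(8,9) = 64 + 8 + 9 = 81.

81


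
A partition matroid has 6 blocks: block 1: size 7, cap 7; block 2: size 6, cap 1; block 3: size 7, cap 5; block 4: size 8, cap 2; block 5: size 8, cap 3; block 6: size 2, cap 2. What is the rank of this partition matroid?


Rank of a partition matroid = sum of min(|Si|, ci) for each block.
= min(7,7) + min(6,1) + min(7,5) + min(8,2) + min(8,3) + min(2,2)
= 7 + 1 + 5 + 2 + 3 + 2
= 20.

20


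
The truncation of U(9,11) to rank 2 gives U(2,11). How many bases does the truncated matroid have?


Truncating U(9,11) to rank 2 gives U(2,11).
Bases of U(2,11) are all 2-element subsets of 11 elements.
Number of bases = C(11,2) = 11! / (2! * 9!) = 55.

55


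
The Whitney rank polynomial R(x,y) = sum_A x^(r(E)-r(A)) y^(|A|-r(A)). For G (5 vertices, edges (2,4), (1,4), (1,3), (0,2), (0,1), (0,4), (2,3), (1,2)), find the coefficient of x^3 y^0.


R(x,y) = sum over A in 2^E of x^(r(E)-r(A)) * y^(|A|-r(A)).
G has 5 vertices, 8 edges. r(E) = 4.
Enumerate all 2^8 = 256 subsets.
Count subsets with r(E)-r(A)=3 and |A|-r(A)=0: 8.

8


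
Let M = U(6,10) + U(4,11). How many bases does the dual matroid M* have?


(M1+M2)* = M1* + M2*.
M1* = U(4,10), bases: C(10,4) = 210.
M2* = U(7,11), bases: C(11,7) = 330.
|B(M*)| = 210 * 330 = 69300.

69300


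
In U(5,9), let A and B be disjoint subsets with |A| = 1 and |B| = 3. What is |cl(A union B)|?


|A union B| = 1 + 3 = 4 (disjoint).
In U(5,9), cl(S) = S if |S| < 5, else cl(S) = E.
Since 4 < 5, cl(A union B) = A union B.
|cl(A union B)| = 4.

4


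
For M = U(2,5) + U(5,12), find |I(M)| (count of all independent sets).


For a direct sum, |I(M1+M2)| = |I(M1)| * |I(M2)|.
|I(U(2,5))| = sum C(5,k) for k=0..2 = 16.
|I(U(5,12))| = sum C(12,k) for k=0..5 = 1586.
Total = 16 * 1586 = 25376.

25376


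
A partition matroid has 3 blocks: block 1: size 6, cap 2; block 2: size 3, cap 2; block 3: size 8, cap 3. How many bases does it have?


A basis picks exactly ci elements from block i.
Number of bases = product of C(|Si|, ci).
= C(6,2) * C(3,2) * C(8,3)
= 15 * 3 * 56
= 2520.

2520


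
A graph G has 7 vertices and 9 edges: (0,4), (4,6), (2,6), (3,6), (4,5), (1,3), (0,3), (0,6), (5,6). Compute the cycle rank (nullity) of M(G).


Cycle rank (nullity) = |E| - r(M) = |E| - (|V| - c).
|E| = 9, |V| = 7, c = 1.
Nullity = 9 - (7 - 1) = 9 - 6 = 3.

3


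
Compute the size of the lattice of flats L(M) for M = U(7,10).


Flats of U(7,10): every subset of size < 7 is a flat, plus E itself.
Count = (10 choose 0) + (10 choose 1) + (10 choose 2) + (10 choose 3) + (10 choose 4) + (10 choose 5) + (10 choose 6) + 1
     = 1 + 10 + 45 + 120 + 210 + 252 + 210 + 1
     = 849.

849


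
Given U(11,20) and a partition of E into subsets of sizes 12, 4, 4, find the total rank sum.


r(Ai) = min(|Ai|, 11) for each part.
Sum = min(12,11) + min(4,11) + min(4,11)
    = 11 + 4 + 4
    = 19.

19


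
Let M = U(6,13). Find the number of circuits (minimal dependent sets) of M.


In U(6,13), circuits are the (7)-element subsets.
Any set of 7 elements is dependent, and removing any one element gives
an independent set of size 6, so it is a minimal dependent set.
Number of circuits = C(13,7) = 13! / (7! * 6!) = 1716.

1716


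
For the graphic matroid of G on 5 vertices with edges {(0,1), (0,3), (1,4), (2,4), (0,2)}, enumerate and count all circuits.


A circuit in a graphic matroid = edge set of a simple cycle.
G has 5 vertices and 5 edges.
Enumerating all minimal edge subsets forming cycles...
Total circuits found: 1.

1


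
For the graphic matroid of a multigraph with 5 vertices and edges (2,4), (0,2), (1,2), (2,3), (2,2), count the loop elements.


In a graphic matroid, a loop is a self-loop edge (u,u) with rank 0.
Examining all 5 edges for self-loops...
Self-loops found: (2,2)
Number of loops = 1.

1


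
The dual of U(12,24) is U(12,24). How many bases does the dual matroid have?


The dual of U(r,n) is U(n-r, n) = U(12,24).
Bases of U(12,24) are all (12)-element subsets.
|B(M*)| = C(24,12) = 2704156.

2704156


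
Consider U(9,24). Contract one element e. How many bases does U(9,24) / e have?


Contracting e from U(9,24) gives U(8,23).
Bases of U(8,23) = (23 choose 8) = 490314.

490314


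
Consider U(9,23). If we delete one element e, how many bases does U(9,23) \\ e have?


Deleting e from U(9,23) gives U(9,22) since n > r.
Bases of U(9,22) = C(22,9) = 497420.

497420


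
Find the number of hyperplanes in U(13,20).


Hyperplanes of U(13,20) are flats of rank 12.
In a uniform matroid, these are exactly the (12)-element subsets.
Count = C(20,12) = 125970.

125970


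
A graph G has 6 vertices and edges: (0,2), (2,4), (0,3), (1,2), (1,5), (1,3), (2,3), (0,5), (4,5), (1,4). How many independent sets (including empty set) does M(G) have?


An independent set in a graphic matroid is an acyclic edge subset.
G has 6 vertices and 10 edges.
Enumerate all 2^10 = 1024 subsets, checking for acyclicity.
Total independent sets = 478.

478


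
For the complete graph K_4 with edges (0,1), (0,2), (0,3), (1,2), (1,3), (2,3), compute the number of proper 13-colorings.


P(K_4, k) = k(k-1)(k-2)...(k-3).
P(13) = (13) * (12) * (11) * (10) = 17160.

17160


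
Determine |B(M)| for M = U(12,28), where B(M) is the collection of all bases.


Bases of U(12,28) are all 12-element subsets of the 28-element ground set.
Number of bases = C(28,12).
C(28,12) = 30421755.

30421755


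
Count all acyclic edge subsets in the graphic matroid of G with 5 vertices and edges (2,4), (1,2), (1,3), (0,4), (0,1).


An independent set in a graphic matroid is an acyclic edge subset.
G has 5 vertices and 5 edges.
Enumerate all 2^5 = 32 subsets, checking for acyclicity.
Total independent sets = 30.

30


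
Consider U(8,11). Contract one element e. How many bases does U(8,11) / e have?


Contracting e from U(8,11) gives U(7,10).
Bases of U(7,10) = (10 choose 7) = 120.

120


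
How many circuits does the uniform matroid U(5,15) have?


In U(5,15), circuits are the (6)-element subsets.
Any set of 6 elements is dependent, and removing any one element gives
an independent set of size 5, so it is a minimal dependent set.
Number of circuits = C(15,6) = 15! / (6! * 9!) = 5005.

5005


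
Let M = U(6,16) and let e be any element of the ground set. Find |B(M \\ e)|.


Deleting e from U(6,16) gives U(6,15) since n > r.
Bases of U(6,15) = C(15,6) = 5005.

5005


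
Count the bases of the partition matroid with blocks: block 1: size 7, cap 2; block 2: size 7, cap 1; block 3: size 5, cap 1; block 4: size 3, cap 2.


A basis picks exactly ci elements from block i.
Number of bases = product of C(|Si|, ci).
= C(7,2) * C(7,1) * C(5,1) * C(3,2)
= 21 * 7 * 5 * 3
= 2205.

2205


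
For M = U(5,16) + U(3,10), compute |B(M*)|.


(M1+M2)* = M1* + M2*.
M1* = U(11,16), bases: C(16,11) = 4368.
M2* = U(7,10), bases: C(10,7) = 120.
|B(M*)| = 4368 * 120 = 524160.

524160


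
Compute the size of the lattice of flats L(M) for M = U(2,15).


Flats of U(2,15): every subset of size < 2 is a flat, plus E itself.
Count = (15 choose 0) + (15 choose 1) + 1
     = 1 + 15 + 1
     = 17.

17


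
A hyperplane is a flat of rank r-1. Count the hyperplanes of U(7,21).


Hyperplanes of U(7,21) are flats of rank 6.
In a uniform matroid, these are exactly the (6)-element subsets.
Count = C(21,6) = 21! / (6! * 15!) = 54264.

54264


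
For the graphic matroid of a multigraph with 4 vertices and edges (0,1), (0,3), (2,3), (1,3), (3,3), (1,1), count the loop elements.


In a graphic matroid, a loop is a self-loop edge (u,u) with rank 0.
Examining all 6 edges for self-loops...
Self-loops found: (3,3), (1,1)
Number of loops = 2.

2


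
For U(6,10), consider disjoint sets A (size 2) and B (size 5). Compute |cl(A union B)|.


|A union B| = 2 + 5 = 7 (disjoint).
In U(6,10), cl(S) = S if |S| < 6, else cl(S) = E.
Since 7 >= 6, cl(A union B) = E.
|cl(A union B)| = 10.

10
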